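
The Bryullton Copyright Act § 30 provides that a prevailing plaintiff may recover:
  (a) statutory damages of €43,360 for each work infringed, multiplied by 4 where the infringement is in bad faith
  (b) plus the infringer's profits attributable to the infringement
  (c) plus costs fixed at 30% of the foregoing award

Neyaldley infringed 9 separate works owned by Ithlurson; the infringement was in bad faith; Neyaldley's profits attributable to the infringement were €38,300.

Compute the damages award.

Award: €2,079,038

Statutory damages: 9 × €43,360 = €390,240
Multiplied by 4: 4 × €390,240 = €1,560,960
Combined award: €1,560,960 + €38,300 = €1,599,260
Costs: 30% of €1,599,260 = €479,778
Award plus costs: €1,599,260 + €479,778 = €2,079,038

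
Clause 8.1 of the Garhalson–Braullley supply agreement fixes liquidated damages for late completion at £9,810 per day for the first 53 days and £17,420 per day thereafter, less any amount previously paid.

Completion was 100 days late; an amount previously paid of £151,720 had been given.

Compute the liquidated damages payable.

£1,186,950

First 53 days: 53 × £9,810 = £519,930
Remaining days: (100 − 53) × £17,420 = £818,740
Accrued per-day damages: £519,930 + £818,740 = £1,338,670
Less amount previously paid: £1,338,670 − £151,720 = £1,186,950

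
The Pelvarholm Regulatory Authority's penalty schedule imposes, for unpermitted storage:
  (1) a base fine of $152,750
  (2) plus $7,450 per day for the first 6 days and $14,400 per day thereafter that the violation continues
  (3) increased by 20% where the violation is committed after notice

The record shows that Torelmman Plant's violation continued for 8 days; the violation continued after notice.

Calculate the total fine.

First 6 days: 6 × $7,450 = $44,700
Remaining days: (8 − 6) × $14,400 = $28,800
Per-day component: $44,700 + $28,800 = $73,500
Base plus per-day: $152,750 + $73,500 = $226,250
Enhancement: 20% of $226,250 = $45,250
Enhanced fine: $226,250 + $45,250 = $271,500

$271,500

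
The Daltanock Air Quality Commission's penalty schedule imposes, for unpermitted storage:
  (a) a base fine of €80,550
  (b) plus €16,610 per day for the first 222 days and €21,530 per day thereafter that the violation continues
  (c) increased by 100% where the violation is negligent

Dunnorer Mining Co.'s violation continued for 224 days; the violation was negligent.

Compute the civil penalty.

First 222 days: 222 × €16,610 = €3,687,420
Remaining days: (224 − 222) × €21,530 = €43,060
Per-day component: €3,687,420 + €43,060 = €3,730,480
Base plus per-day: €80,550 + €3,730,480 = €3,811,030
Enhancement: 100% of €3,811,030 = €3,811,030
Enhanced fine: €3,811,030 + €3,811,030 = €7,622,060

Civil penalty: €7,622,060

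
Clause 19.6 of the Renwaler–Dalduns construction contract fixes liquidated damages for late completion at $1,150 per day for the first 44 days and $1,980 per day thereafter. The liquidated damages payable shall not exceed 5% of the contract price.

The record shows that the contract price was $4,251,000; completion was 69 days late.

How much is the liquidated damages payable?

First 44 days: 44 × $1,150 = $50,600
Remaining days: (69 − 44) × $1,980 = $49,500
Accrued per-day damages: $50,600 + $49,500 = $100,100
Cap: 5% of $4,251,000 = $212,550
Cap at $212,550: $100,100 is within the cap, no reduction.

Liquidated damages: $100,100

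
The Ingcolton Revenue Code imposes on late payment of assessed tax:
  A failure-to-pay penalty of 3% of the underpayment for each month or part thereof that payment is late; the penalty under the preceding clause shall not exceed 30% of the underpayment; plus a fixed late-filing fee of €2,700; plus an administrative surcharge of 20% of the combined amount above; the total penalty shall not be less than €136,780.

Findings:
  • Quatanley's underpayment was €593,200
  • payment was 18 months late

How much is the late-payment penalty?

Accrued rate: 3% × 18 = 54%, capped at 30% → 30%
Failure-to-pay penalty: 30% of €593,200 = €177,960
Penalty before surcharge: €177,960 + €2,700 = €180,660
Administrative surcharge: 20% of €180,660 = €36,132
Total penalty: €180,660 + €36,132 = €216,792
Minimum €136,780: €216,792 meets the minimum, no increase.

€216,792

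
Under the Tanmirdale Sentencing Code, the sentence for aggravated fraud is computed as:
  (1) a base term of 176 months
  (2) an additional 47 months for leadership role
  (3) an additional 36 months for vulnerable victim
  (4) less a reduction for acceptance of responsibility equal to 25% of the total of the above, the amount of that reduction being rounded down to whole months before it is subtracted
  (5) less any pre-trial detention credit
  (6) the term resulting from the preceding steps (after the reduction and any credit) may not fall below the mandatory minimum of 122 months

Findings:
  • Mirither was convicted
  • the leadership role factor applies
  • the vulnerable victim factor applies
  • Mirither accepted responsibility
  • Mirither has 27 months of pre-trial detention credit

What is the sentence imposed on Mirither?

Leadership role enhancement: +47 months
Vulnerable victim enhancement: +36 months
Adjusted term: 176 months + 47 months + 36 months = 259 months
Acceptance of responsibility reduction: 25% of 259 months = 64 months (rounded down)
After reduction: 259 − 64 = 195 months
Less pre-trial detention credit: 195 months − 27 months = 168 months
Minimum 122 months: 168 months meets the minimum, no increase.

Sentence: 168 months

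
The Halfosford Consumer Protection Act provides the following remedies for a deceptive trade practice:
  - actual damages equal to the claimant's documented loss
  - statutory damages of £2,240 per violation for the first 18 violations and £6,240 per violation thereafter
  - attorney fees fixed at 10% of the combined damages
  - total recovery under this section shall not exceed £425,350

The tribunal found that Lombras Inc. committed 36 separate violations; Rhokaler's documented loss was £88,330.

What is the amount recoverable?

First 18 violations: 18 × £2,240 = £40,320
Remaining violations: (36 − 18) × £6,240 = £112,320
Statutory damages: £40,320 + £112,320 = £152,640
Combined damages: £88,330 + £152,640 = £240,970
Attorney fees: 10% of £240,970 = £24,097
Total before cap: £240,970 + £24,097 = £265,067
Cap at £425,350: £265,067 is within the cap, no reduction.

£265,067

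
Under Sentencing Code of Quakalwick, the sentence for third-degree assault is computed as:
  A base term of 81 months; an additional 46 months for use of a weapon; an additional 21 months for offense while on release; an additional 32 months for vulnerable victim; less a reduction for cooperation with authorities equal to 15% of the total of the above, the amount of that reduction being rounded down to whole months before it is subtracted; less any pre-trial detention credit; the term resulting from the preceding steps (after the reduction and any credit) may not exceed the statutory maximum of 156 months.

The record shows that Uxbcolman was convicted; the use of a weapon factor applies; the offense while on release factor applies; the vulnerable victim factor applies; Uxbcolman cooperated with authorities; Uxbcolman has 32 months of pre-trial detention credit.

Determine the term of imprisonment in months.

121 months

Use of a weapon enhancement: +46 months
Offense while on release enhancement: +21 months
Vulnerable victim enhancement: +32 months
Adjusted term: 81 months + 46 months + 21 months + 32 months = 180 months
Cooperation with authorities reduction: 15% of 180 months = 27 months (rounded down)
After reduction: 180 − 27 = 153 months
Less pre-trial detention credit: 153 months − 32 months = 121 months
Cap at 156 months: 121 months is within the cap, no reduction.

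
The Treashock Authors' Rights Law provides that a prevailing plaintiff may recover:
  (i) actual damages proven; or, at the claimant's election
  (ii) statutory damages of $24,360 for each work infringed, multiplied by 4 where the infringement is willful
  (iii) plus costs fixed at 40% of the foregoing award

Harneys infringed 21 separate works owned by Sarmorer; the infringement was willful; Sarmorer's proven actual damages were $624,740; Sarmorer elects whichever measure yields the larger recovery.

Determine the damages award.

Statutory damages: 21 × $24,360 = $511,560
Multiplied by 4: 4 × $511,560 = $2,046,240
Greater of actual damages ($624,740) or enhanced statutory damages ($2,046,240): $2,046,240
Costs: 40% of $2,046,240 = $818,496
Award plus costs: $2,046,240 + $818,496 = $2,864,736

Award: $2,864,736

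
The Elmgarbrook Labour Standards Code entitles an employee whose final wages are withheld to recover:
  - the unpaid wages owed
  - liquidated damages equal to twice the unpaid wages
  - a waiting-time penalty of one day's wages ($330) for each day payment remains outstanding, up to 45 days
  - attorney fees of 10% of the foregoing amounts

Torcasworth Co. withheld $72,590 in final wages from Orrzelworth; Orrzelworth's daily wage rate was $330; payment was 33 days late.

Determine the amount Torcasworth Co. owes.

Doubled: 2 × $72,590 = $145,180
Penalty days: min(33, 45) = 33
Waiting-time penalty: 33 × $330 = $10,890
Subtotal: $72,590 + $145,180 + $10,890 = $228,660
Attorney fees: 10% of $228,660 = $22,866
Total award: $228,660 + $22,866 = $251,526

$251,526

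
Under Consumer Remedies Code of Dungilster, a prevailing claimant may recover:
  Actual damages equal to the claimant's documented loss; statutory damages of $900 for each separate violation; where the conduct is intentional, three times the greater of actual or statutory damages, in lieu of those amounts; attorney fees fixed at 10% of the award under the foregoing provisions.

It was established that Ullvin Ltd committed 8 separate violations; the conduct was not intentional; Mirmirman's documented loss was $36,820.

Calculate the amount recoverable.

$48,422

Statutory damages: 8 × $900 = $7,200
Conduct not intentional: the in-lieu enhancement does not apply.
Actual plus statutory damages: $36,820 + $7,200 = $44,020
Attorney fees: 10% of $44,020 = $4,402
Total recovery: $44,020 + $4,402 = $48,422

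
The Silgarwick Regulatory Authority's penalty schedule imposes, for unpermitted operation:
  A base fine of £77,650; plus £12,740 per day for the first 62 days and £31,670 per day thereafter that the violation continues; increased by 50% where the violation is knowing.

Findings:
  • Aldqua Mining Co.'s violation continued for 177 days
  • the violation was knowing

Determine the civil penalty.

First 62 days: 62 × £12,740 = £789,880
Remaining days: (177 − 62) × £31,670 = £3,642,050
Per-day component: £789,880 + £3,642,050 = £4,431,930
Base plus per-day: £77,650 + £4,431,930 = £4,509,580
Enhancement: 50% of £4,509,580 = £2,254,790
Enhanced fine: £4,509,580 + £2,254,790 = £6,764,370

£6,764,370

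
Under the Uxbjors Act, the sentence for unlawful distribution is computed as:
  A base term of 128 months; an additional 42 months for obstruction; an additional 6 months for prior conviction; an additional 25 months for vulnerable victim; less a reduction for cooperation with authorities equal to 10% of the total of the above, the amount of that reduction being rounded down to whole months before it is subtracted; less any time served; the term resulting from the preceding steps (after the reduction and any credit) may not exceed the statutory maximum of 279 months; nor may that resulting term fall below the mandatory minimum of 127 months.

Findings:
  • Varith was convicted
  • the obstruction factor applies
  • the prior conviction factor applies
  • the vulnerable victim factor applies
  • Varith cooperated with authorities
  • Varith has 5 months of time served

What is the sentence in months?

Obstruction enhancement: +42 months
Prior conviction enhancement: +6 months
Vulnerable victim enhancement: +25 months
Adjusted term: 128 months + 42 months + 6 months + 25 months = 201 months
Cooperation with authorities reduction: 10% of 201 months = 20 months (rounded down)
After reduction: 201 − 20 = 181 months
Less time served: 181 months − 5 months = 176 months
Cap at 279 months: 176 months is within the cap, no reduction.
Minimum 127 months: 176 months meets the minimum, no increase.

Sentence: 176 months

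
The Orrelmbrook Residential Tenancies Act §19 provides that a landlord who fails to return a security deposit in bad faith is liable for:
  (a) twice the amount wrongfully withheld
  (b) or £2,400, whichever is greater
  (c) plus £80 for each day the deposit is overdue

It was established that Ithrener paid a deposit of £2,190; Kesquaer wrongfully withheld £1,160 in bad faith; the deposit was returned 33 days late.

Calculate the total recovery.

Doubled: 2 × £1,160 = £2,320
Minimum £2,400: £2,320 is below the minimum → £2,400
Late-return penalty: 33 × £80 = £2,640
Damages plus late penalty: £2,400 + £2,640 = £5,040

£5,040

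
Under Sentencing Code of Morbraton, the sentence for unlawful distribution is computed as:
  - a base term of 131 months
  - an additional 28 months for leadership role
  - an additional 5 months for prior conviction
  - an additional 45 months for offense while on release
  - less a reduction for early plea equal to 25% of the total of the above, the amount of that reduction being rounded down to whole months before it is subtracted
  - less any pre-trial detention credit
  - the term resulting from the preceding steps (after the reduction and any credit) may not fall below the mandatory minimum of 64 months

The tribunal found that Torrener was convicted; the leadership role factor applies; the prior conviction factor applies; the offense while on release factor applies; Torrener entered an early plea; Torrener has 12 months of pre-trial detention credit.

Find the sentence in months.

Leadership role enhancement: +28 months
Prior conviction enhancement: +5 months
Offense while on release enhancement: +45 months
Adjusted term: 131 months + 28 months + 5 months + 45 months = 209 months
Early plea reduction: 25% of 209 months = 52 months (rounded down)
After reduction: 209 − 52 = 157 months
Less pre-trial detention credit: 157 months − 12 months = 145 months
Minimum 64 months: 145 months meets the minimum, no increase.

Sentence: 145 months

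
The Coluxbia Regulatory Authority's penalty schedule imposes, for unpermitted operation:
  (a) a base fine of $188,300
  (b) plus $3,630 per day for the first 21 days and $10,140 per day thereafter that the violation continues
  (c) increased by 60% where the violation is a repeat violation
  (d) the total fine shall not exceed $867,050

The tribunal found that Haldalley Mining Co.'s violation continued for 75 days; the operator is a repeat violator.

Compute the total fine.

First 21 days: 21 × $3,630 = $76,230
Remaining days: (75 − 21) × $10,140 = $547,560
Per-day component: $76,230 + $547,560 = $623,790
Base plus per-day: $188,300 + $623,790 = $812,090
Enhancement: 60% of $812,090 = $487,254
Enhanced fine: $812,090 + $487,254 = $1,299,344
Cap at $867,050: $1,299,344 exceeds the cap → $867,050

$867,050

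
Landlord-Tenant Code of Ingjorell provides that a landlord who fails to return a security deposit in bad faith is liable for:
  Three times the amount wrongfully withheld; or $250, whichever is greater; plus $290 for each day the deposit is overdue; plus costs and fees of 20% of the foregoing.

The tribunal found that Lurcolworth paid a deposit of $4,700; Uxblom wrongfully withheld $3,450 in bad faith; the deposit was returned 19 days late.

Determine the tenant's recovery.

$19,032

Trebled: 3 × $3,450 = $10,350
Minimum $250: $10,350 meets the minimum, no increase.
Late-return penalty: 19 × $290 = $5,510
Damages plus late penalty: $10,350 + $5,510 = $15,860
Costs and fees: 20% of $15,860 = $3,172
Total recovery: $15,860 + $3,172 = $19,032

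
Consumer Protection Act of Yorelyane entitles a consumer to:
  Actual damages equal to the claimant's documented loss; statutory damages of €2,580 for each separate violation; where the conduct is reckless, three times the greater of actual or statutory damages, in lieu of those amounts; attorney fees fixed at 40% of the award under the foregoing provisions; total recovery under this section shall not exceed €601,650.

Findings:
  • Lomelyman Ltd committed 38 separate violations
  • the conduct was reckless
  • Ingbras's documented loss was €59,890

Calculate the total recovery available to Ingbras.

€411,768

Statutory damages: 38 × €2,580 = €98,040
Greater of actual damages (€59,890) or statutory damages (€98,040): €98,040
Trebled: 3 × €98,040 = €294,120
Attorney fees: 40% of €294,120 = €117,648
Total before cap: €294,120 + €117,648 = €411,768
Cap at €601,650: €411,768 is within the cap, no reduction.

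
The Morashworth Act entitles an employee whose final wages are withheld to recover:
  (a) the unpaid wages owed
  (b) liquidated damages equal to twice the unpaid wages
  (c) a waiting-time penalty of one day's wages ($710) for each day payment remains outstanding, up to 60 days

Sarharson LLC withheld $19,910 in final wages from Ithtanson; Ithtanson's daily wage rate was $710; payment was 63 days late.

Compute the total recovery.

Doubled: 2 × $19,910 = $39,820
Penalty days: min(63, 60) = 60
Waiting-time penalty: 60 × $710 = $42,600
Total award: $19,910 + $39,820 + $42,600 = $102,330

$102,330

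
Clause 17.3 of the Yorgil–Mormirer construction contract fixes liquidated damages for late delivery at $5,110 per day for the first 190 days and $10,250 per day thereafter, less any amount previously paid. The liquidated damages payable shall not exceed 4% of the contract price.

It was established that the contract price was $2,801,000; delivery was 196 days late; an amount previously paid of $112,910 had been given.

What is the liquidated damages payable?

First 190 days: 190 × $5,110 = $970,900
Remaining days: (196 − 190) × $10,250 = $61,500
Accrued per-day damages: $970,900 + $61,500 = $1,032,400
Less amount previously paid: $1,032,400 − $112,910 = $919,490
Cap: 4% of $2,801,000 = $112,040
Cap at $112,040: $919,490 exceeds the cap → $112,040

$112,040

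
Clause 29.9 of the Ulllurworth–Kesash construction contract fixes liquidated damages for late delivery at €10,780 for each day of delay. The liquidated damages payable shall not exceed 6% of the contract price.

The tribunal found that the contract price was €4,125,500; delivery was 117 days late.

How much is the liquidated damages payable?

Per-day damages: 117 × €10,780 = €1,261,260
Cap: 6% of €4,125,500 = €247,530
Cap at €247,530: €1,261,260 exceeds the cap → €247,530

€247,530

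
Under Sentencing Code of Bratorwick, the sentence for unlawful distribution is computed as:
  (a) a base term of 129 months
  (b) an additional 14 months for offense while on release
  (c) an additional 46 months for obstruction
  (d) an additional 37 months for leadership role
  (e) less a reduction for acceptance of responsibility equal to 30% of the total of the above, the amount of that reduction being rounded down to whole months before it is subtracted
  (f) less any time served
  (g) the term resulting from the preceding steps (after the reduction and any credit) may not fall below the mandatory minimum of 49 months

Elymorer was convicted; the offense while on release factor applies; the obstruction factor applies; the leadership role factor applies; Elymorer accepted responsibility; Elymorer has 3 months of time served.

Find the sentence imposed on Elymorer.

156 months

Offense while on release enhancement: +14 months
Obstruction enhancement: +46 months
Leadership role enhancement: +37 months
Adjusted term: 129 months + 14 months + 46 months + 37 months = 226 months
Acceptance of responsibility reduction: 30% of 226 months = 67 months (rounded down)
After reduction: 226 − 67 = 159 months
Less time served: 159 months − 3 months = 156 months
Minimum 49 months: 156 months meets the minimum, no increase.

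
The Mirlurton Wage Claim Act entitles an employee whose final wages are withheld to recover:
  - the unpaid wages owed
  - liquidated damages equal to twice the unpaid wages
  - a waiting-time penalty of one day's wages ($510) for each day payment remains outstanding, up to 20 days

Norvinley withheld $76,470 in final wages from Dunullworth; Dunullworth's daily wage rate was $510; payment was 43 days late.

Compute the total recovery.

$239,610

Doubled: 2 × $76,470 = $152,940
Penalty days: min(43, 20) = 20
Waiting-time penalty: 20 × $510 = $10,200
Total award: $76,470 + $152,940 + $10,200 = $239,610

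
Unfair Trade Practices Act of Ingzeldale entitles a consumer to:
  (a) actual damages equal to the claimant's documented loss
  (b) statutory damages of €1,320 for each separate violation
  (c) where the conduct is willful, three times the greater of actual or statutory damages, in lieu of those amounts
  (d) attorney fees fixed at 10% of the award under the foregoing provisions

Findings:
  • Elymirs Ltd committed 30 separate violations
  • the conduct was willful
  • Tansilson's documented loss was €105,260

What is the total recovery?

Statutory damages: 30 × €1,320 = €39,600
Greater of actual damages (€105,260) or statutory damages (€39,600): €105,260
Trebled: 3 × €105,260 = €315,780
Attorney fees: 10% of €315,780 = €31,578
Total recovery: €315,780 + €31,578 = €347,358

€347,358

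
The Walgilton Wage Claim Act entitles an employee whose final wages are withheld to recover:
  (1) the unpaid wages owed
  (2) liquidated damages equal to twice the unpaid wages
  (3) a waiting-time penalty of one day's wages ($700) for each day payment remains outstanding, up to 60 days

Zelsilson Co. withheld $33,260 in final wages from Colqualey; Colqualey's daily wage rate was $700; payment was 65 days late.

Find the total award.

$141,780

Doubled: 2 × $33,260 = $66,520
Penalty days: min(65, 60) = 60
Waiting-time penalty: 60 × $700 = $42,000
Total award: $33,260 + $66,520 + $42,000 = $141,780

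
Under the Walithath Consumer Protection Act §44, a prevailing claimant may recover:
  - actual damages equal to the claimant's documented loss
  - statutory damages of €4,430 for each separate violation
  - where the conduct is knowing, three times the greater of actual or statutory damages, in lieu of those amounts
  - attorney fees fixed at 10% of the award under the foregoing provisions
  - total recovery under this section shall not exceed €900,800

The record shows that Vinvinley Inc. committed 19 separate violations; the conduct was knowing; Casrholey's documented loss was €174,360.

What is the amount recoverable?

Statutory damages: 19 × €4,430 = €84,170
Greater of actual damages (€174,360) or statutory damages (€84,170): €174,360
Trebled: 3 × €174,360 = €523,080
Attorney fees: 10% of €523,080 = €52,308
Total before cap: €523,080 + €52,308 = €575,388
Cap at €900,800: €575,388 is within the cap, no reduction.

€575,388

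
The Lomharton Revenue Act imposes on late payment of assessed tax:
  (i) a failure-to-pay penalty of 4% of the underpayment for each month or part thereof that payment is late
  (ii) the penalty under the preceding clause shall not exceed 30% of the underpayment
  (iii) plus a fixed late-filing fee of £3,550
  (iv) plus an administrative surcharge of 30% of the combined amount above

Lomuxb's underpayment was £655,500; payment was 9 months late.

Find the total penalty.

Penalty: £260,260

Accrued rate: 4% × 9 = 36%, capped at 30% → 30%
Failure-to-pay penalty: 30% of £655,500 = £196,650
Penalty before surcharge: £196,650 + £3,550 = £200,200
Administrative surcharge: 30% of £200,200 = £60,060
Total penalty: £200,200 + £60,060 = £260,260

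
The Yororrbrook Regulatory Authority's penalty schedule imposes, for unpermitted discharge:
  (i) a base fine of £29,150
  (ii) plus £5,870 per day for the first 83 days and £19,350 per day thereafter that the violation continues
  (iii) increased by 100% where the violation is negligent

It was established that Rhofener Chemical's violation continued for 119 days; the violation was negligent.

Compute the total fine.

Civil penalty: £2,425,920

First 83 days: 83 × £5,870 = £487,210
Remaining days: (119 − 83) × £19,350 = £696,600
Per-day component: £487,210 + £696,600 = £1,183,810
Base plus per-day: £29,150 + £1,183,810 = £1,212,960
Enhancement: 100% of £1,212,960 = £1,212,960
Enhanced fine: £1,212,960 + £1,212,960 = £2,425,920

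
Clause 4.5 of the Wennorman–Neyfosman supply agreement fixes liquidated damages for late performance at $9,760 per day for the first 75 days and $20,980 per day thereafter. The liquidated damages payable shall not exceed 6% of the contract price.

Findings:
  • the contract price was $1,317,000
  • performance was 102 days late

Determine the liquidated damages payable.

First 75 days: 75 × $9,760 = $732,000
Remaining days: (102 − 75) × $20,980 = $566,460
Accrued per-day damages: $732,000 + $566,460 = $1,298,460
Cap: 6% of $1,317,000 = $79,020
Cap at $79,020: $1,298,460 exceeds the cap → $79,020

Liquidated damages: $79,020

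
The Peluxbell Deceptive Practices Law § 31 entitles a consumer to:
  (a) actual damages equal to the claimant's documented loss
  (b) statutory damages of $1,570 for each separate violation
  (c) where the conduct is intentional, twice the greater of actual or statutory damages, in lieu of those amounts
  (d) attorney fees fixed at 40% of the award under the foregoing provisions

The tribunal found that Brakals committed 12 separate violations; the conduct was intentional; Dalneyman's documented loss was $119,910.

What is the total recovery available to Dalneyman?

Statutory damages: 12 × $1,570 = $18,840
Greater of actual damages ($119,910) or statutory damages ($18,840): $119,910
Doubled: 2 × $119,910 = $239,820
Attorney fees: 40% of $239,820 = $95,928
Total recovery: $239,820 + $95,928 = $335,748

Total recovery: $335,748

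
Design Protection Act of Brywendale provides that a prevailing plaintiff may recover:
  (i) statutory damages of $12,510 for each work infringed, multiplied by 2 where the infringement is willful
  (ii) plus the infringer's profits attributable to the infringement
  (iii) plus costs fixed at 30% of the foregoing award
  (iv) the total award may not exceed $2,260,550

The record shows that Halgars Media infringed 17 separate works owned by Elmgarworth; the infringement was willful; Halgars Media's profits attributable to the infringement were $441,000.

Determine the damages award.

Award: $1,126,242

Statutory damages: 17 × $12,510 = $212,670
Doubled: 2 × $212,670 = $425,340
Combined award: $425,340 + $441,000 = $866,340
Costs: 30% of $866,340 = $259,902
Award plus costs: $866,340 + $259,902 = $1,126,242
Cap at $2,260,550: $1,126,242 is within the cap, no reduction.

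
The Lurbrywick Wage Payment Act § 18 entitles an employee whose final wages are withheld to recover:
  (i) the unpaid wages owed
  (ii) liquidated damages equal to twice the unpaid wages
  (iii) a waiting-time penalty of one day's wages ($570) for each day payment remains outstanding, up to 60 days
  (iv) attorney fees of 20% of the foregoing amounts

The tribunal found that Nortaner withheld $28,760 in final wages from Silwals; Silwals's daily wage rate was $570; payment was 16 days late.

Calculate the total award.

$114,480

Doubled: 2 × $28,760 = $57,520
Penalty days: min(16, 60) = 16
Waiting-time penalty: 16 × $570 = $9,120
Subtotal: $28,760 + $57,520 + $9,120 = $95,400
Attorney fees: 20% of $95,400 = $19,080
Total award: $95,400 + $19,080 = $114,480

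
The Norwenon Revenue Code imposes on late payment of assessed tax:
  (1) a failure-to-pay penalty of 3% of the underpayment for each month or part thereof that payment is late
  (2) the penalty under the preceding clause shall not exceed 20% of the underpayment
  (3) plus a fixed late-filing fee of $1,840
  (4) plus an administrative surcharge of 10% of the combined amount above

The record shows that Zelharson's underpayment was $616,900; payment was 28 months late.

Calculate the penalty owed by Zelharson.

$137,742

Accrued rate: 3% × 28 = 84%, capped at 20% → 20%
Failure-to-pay penalty: 20% of $616,900 = $123,380
Penalty before surcharge: $123,380 + $1,840 = $125,220
Administrative surcharge: 10% of $125,220 = $12,522
Total penalty: $125,220 + $12,522 = $137,742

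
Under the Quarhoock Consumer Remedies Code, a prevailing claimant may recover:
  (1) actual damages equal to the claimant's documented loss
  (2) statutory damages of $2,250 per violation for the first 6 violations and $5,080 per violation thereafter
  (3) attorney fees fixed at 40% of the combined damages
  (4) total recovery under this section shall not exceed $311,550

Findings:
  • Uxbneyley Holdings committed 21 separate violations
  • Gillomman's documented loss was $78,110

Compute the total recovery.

$234,934

First 6 violations: 6 × $2,250 = $13,500
Remaining violations: (21 − 6) × $5,080 = $76,200
Statutory damages: $13,500 + $76,200 = $89,700
Combined damages: $78,110 + $89,700 = $167,810
Attorney fees: 40% of $167,810 = $67,124
Total before cap: $167,810 + $67,124 = $234,934
Cap at $311,550: $234,934 is within the cap, no reduction.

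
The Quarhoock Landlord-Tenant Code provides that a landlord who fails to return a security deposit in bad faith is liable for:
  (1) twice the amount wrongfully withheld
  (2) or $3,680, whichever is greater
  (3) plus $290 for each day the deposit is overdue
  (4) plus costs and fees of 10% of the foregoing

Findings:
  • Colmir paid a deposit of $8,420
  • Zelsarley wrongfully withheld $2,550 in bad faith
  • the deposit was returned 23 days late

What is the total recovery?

Doubled: 2 × $2,550 = $5,100
Minimum $3,680: $5,100 meets the minimum, no increase.
Late-return penalty: 23 × $290 = $6,670
Damages plus late penalty: $5,100 + $6,670 = $11,770
Costs and fees: 10% of $11,770 = $1,177
Total recovery: $11,770 + $1,177 = $12,947

$12,947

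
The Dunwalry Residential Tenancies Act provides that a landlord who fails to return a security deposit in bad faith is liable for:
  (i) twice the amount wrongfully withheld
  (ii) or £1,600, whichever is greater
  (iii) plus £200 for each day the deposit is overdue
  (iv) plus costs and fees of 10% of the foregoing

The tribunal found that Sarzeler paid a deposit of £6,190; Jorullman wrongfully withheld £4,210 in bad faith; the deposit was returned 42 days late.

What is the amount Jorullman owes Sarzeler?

£18,502

Doubled: 2 × £4,210 = £8,420
Minimum £1,600: £8,420 meets the minimum, no increase.
Late-return penalty: 42 × £200 = £8,400
Damages plus late penalty: £8,420 + £8,400 = £16,820
Costs and fees: 10% of £16,820 = £1,682
Total recovery: £16,820 + £1,682 = £18,502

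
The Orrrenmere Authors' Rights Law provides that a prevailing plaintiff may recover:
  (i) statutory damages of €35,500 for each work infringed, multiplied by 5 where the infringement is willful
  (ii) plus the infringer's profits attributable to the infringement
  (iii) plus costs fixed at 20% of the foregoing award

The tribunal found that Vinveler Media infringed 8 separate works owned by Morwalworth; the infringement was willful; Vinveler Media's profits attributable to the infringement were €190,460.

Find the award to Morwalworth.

Statutory damages: 8 × €35,500 = €284,000
Multiplied by 5: 5 × €284,000 = €1,420,000
Combined award: €1,420,000 + €190,460 = €1,610,460
Costs: 20% of €1,610,460 = €322,092
Award plus costs: €1,610,460 + €322,092 = €1,932,552

€1,932,552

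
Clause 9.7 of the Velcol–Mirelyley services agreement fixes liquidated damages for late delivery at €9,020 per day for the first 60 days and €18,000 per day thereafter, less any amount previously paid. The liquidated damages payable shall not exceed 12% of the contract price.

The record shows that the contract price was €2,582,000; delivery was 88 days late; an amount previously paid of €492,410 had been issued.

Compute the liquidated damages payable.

€309,840

First 60 days: 60 × €9,020 = €541,200
Remaining days: (88 − 60) × €18,000 = €504,000
Accrued per-day damages: €541,200 + €504,000 = €1,045,200
Less amount previously paid: €1,045,200 − €492,410 = €552,790
Cap: 12% of €2,582,000 = €309,840
Cap at €309,840: €552,790 exceeds the cap → €309,840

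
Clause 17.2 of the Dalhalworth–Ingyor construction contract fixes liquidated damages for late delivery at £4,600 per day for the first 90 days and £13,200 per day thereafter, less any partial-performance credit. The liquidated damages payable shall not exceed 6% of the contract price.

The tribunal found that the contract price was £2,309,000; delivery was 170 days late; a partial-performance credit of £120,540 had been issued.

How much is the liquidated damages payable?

£138,540

First 90 days: 90 × £4,600 = £414,000
Remaining days: (170 − 90) × £13,200 = £1,056,000
Accrued per-day damages: £414,000 + £1,056,000 = £1,470,000
Less partial-performance credit: £1,470,000 − £120,540 = £1,349,460
Cap: 6% of £2,309,000 = £138,540
Cap at £138,540: £1,349,460 exceeds the cap → £138,540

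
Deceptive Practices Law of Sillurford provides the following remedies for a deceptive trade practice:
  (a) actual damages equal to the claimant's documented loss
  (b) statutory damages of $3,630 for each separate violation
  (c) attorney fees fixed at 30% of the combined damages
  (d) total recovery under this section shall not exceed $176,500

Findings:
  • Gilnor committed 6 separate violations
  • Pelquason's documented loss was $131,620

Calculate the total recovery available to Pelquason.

$176,500

Statutory damages: 6 × $3,630 = $21,780
Combined damages: $131,620 + $21,780 = $153,400
Attorney fees: 30% of $153,400 = $46,020
Total before cap: $153,400 + $46,020 = $199,420
Cap at $176,500: $199,420 exceeds the cap → $176,500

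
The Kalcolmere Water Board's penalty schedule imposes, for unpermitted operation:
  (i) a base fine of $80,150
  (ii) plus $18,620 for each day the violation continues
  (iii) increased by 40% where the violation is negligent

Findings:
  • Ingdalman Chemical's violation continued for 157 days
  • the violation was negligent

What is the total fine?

Per-day component: 157 × $18,620 = $2,923,340
Base plus per-day: $80,150 + $2,923,340 = $3,003,490
Enhancement: 40% of $3,003,490 = $1,201,396
Enhanced fine: $3,003,490 + $1,201,396 = $4,204,886

$4,204,886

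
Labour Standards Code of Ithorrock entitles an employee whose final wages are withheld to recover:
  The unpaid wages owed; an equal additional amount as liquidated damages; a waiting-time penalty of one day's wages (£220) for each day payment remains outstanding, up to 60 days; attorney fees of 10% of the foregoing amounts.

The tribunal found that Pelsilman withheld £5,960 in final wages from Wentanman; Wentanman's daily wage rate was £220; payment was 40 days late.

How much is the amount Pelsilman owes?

£22,792

Liquidated damages (equal amount): £5,960
Penalty days: min(40, 60) = 40
Waiting-time penalty: 40 × £220 = £8,800
Subtotal: £5,960 + £5,960 + £8,800 = £20,720
Attorney fees: 10% of £20,720 = £2,072
Total award: £20,720 + £2,072 = £22,792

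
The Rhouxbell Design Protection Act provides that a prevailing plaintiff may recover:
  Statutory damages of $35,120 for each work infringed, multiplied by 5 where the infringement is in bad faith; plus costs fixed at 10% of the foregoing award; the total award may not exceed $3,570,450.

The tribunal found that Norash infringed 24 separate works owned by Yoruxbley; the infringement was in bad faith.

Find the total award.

$3,570,450

Statutory damages: 24 × $35,120 = $842,880
Multiplied by 5: 5 × $842,880 = $4,214,400
Costs: 10% of $4,214,400 = $421,440
Award plus costs: $4,214,400 + $421,440 = $4,635,840
Cap at $3,570,450: $4,635,840 exceeds the cap → $3,570,450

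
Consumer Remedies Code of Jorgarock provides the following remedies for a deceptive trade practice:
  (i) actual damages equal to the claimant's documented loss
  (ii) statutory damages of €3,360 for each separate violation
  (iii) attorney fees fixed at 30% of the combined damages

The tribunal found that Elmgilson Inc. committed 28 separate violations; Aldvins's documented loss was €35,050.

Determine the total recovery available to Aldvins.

Statutory damages: 28 × €3,360 = €94,080
Combined damages: €35,050 + €94,080 = €129,130
Attorney fees: 30% of €129,130 = €38,739
Total recovery: €129,130 + €38,739 = €167,869

€167,869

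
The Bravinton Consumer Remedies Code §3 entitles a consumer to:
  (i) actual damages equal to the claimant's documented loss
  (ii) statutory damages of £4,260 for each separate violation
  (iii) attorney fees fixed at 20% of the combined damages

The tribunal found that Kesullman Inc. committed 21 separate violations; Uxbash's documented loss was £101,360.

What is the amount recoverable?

£228,984

Statutory damages: 21 × £4,260 = £89,460
Combined damages: £101,360 + £89,460 = £190,820
Attorney fees: 20% of £190,820 = £38,164
Total recovery: £190,820 + £38,164 = £228,984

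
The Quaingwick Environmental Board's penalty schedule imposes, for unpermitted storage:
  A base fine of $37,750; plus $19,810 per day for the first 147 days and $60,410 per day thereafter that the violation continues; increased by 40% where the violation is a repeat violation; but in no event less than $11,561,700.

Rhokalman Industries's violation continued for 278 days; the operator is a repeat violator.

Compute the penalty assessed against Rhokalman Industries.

First 147 days: 147 × $19,810 = $2,912,070
Remaining days: (278 − 147) × $60,410 = $7,913,710
Per-day component: $2,912,070 + $7,913,710 = $10,825,780
Base plus per-day: $37,750 + $10,825,780 = $10,863,530
Enhancement: 40% of $10,863,530 = $4,345,412
Enhanced fine: $10,863,530 + $4,345,412 = $15,208,942
Minimum $11,561,700: $15,208,942 meets the minimum, no increase.

$15,208,942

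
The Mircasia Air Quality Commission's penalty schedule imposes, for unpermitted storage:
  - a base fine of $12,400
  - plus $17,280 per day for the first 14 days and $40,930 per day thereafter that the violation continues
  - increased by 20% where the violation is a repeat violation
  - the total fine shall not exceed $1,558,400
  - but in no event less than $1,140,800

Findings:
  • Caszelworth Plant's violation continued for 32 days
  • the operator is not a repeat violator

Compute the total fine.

$1,140,800

First 14 days: 14 × $17,280 = $241,920
Remaining days: (32 − 14) × $40,930 = $736,740
Per-day component: $241,920 + $736,740 = $978,660
Base plus per-day: $12,400 + $978,660 = $991,060
The operator is not a repeat violator: no 20% increase.
Cap at $1,558,400: $991,060 is within the cap, no reduction.
Minimum $1,140,800: $991,060 is below the minimum → $1,140,800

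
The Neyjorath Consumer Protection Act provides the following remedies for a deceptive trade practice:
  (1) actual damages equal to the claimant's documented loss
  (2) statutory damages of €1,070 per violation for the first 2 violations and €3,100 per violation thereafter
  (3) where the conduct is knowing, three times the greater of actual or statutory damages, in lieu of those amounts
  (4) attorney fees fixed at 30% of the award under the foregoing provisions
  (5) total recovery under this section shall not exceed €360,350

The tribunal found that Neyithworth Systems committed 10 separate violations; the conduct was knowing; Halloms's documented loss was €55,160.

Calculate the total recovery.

First 2 violations: 2 × €1,070 = €2,140
Remaining violations: (10 − 2) × €3,100 = €24,800
Statutory damages: €2,140 + €24,800 = €26,940
Greater of actual damages (€55,160) or statutory damages (€26,940): €55,160
Trebled: 3 × €55,160 = €165,480
Attorney fees: 30% of €165,480 = €49,644
Total before cap: €165,480 + €49,644 = €215,124
Cap at €360,350: €215,124 is within the cap, no reduction.

€215,124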